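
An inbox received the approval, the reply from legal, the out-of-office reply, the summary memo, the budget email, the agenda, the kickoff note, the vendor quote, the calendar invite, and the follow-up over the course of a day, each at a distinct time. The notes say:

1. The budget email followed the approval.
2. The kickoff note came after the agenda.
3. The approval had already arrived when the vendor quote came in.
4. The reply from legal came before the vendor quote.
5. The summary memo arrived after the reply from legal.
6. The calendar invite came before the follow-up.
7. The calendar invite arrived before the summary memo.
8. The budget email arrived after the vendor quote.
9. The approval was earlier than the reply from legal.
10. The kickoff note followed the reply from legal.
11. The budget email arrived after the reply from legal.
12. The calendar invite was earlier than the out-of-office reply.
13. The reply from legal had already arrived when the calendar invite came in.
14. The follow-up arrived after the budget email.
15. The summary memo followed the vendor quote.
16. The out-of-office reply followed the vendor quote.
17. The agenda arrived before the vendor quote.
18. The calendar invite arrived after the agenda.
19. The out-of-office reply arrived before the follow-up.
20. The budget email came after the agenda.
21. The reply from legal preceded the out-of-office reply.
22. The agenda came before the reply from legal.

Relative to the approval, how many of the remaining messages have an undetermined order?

Forced after the approval: the budget email, the calendar invite, the follow-up, the kickoff note, the out-of-office reply, the reply from legal, the summary memo, and the vendor quote.
That leaves the agenda with no forced order relative to the approval — 1.

1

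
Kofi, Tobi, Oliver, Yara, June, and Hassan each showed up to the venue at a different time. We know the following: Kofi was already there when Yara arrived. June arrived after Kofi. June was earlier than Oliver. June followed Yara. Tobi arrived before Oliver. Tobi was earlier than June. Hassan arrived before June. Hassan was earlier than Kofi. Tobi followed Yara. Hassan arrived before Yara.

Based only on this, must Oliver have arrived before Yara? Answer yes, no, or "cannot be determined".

no

Tracing the constraints gives Yara → Tobi → Oliver, so Yara must come before Oliver.
That means Oliver cannot be before Yara.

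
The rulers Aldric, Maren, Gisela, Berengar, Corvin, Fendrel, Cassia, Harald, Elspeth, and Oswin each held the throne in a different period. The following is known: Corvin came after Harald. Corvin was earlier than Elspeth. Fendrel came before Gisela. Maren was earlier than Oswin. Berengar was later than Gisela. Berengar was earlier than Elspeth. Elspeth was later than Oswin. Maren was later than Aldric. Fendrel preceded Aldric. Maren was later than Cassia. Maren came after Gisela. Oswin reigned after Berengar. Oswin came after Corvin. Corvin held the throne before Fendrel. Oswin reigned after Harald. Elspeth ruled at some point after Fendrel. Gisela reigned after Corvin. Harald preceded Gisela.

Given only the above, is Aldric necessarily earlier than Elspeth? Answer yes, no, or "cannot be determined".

yes

Chain the constraints: Aldric → Maren → Oswin → Elspeth. Each link is directly stated, so Aldric comes before Elspeth.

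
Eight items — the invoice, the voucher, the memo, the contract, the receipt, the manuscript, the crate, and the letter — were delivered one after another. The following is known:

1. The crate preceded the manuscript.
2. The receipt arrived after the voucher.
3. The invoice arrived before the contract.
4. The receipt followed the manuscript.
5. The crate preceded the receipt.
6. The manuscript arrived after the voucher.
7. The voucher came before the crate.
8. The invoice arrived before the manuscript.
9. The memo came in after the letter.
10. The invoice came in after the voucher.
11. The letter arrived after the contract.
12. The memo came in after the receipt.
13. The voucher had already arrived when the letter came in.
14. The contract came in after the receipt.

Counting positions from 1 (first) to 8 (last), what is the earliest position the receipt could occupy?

The crate, the invoice, the manuscript, and the voucher must all come before the receipt — 4 forced predecessors.
Nothing else is forced ahead of the receipt, so its earliest slot is position 4 + 1 = 5.

5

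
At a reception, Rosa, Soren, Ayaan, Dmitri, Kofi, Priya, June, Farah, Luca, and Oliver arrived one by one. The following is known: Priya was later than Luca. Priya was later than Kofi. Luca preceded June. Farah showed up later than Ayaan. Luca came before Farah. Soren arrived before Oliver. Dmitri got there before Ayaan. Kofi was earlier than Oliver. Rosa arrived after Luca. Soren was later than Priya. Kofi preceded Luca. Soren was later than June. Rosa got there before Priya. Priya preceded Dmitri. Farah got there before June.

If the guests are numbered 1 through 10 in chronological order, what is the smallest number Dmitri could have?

Kofi, Luca, Priya, and Rosa must all come before Dmitri — 4 forced predecessors.
Nothing else is forced ahead of Dmitri, so their earliest slot is position 4 + 1 = 5.

5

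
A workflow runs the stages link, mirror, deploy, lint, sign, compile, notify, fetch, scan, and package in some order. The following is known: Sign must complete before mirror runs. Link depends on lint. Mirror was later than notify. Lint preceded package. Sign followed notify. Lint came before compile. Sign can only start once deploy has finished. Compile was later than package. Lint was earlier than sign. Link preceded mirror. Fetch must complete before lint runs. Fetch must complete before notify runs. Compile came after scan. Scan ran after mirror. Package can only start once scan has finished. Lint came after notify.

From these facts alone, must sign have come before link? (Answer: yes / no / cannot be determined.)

No chain of stated constraints runs from sign to link, and none runs from link to sign either.
So the relative order of sign and link is not fixed by the given facts.

cannot be determined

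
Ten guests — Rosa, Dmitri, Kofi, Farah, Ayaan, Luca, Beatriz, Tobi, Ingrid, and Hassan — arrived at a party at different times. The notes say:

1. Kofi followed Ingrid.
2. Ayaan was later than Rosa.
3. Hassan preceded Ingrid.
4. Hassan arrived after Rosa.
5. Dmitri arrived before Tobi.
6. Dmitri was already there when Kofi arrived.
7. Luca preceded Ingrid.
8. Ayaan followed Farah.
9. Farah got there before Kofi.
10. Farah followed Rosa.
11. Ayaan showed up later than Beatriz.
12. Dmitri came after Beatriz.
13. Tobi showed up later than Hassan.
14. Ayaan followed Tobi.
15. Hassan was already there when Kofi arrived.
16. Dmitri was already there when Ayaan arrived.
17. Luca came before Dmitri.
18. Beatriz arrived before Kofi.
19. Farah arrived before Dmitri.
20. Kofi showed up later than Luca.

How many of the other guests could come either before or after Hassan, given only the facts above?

Forced before Hassan: Rosa; forced after Hassan: Ayaan, Ingrid, Kofi, and Tobi.
That leaves Beatriz, Dmitri, Farah, and Luca with no forced order relative to Hassan — 4.

4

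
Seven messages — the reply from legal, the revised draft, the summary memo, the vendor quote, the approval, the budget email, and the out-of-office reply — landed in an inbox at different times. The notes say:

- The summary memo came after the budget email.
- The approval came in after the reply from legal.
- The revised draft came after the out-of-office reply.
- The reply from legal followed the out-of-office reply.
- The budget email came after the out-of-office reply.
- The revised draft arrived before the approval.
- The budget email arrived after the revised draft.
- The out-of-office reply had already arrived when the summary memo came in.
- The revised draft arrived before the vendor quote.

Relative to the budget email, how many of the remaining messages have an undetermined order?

3

Forced before the budget email: the out-of-office reply and the revised draft; forced after the budget email: the summary memo.
That leaves the approval, the reply from legal, and the vendor quote with no forced order relative to the budget email — 3.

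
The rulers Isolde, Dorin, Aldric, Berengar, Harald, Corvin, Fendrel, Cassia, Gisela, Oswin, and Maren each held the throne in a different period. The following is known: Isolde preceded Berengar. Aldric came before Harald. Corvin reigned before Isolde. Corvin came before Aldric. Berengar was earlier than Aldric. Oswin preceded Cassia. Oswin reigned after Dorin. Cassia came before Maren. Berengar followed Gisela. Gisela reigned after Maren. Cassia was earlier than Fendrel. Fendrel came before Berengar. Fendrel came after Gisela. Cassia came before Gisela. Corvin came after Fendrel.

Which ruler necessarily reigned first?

Dorin

Dorin has a chain of constraints placing them before every other ruler, so Dorin must be first.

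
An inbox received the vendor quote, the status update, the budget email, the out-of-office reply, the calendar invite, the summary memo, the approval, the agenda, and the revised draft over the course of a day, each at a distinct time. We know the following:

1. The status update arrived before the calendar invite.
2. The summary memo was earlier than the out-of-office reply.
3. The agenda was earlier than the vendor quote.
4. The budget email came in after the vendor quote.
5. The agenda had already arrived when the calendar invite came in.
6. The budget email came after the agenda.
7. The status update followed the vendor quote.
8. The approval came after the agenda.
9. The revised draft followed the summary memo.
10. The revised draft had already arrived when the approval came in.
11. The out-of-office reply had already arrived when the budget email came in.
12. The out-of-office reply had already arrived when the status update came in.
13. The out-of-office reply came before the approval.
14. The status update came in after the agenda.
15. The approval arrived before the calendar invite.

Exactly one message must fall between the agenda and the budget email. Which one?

Tracing the constraints gives the agenda → the vendor quote → the budget email, so the vendor quote sits after the agenda and before the budget email.
No other message is forced both after the agenda and before the budget email.

the vendor quote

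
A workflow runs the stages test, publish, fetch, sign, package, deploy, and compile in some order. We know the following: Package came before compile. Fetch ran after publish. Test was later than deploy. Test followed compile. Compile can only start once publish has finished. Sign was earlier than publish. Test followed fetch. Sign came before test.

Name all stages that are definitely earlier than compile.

Directly stated before compile: package and publish.
Sign reaches compile via sign → publish → compile.
No chain forces test (or any of the others) ahead of compile.

package, publish, sign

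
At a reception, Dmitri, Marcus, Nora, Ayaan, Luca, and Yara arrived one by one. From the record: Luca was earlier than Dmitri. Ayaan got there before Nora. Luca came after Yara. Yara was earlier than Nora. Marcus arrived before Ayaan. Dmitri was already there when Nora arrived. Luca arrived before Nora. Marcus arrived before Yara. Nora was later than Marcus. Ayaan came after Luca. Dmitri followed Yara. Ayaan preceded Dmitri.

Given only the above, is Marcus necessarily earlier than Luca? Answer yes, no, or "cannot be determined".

Chain the constraints: Marcus → Yara → Luca. Each link is directly stated, so Marcus comes before Luca.

yes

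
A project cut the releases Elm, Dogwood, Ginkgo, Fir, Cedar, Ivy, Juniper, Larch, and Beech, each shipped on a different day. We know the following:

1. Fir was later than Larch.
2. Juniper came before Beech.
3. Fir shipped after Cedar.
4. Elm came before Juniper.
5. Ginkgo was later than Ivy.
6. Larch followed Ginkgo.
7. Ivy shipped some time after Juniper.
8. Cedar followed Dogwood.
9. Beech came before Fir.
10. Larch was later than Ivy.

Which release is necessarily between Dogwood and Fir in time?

Cedar

Tracing the constraints gives Dogwood → Cedar → Fir, so Cedar sits after Dogwood and before Fir.
No other release is forced both after Dogwood and before Fir.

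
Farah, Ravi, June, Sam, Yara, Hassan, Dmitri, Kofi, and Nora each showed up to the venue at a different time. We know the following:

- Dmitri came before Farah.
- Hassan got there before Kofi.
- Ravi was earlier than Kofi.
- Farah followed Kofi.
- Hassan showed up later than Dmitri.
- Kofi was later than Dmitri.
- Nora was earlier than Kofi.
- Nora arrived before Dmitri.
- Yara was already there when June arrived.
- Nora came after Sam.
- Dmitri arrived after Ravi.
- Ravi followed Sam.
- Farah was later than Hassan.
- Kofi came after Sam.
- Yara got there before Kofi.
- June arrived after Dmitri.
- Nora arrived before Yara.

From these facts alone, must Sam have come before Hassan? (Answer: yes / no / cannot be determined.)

Chain the constraints: Sam → Nora → Dmitri → Hassan. Each link is directly stated, so Sam comes before Hassan.

yes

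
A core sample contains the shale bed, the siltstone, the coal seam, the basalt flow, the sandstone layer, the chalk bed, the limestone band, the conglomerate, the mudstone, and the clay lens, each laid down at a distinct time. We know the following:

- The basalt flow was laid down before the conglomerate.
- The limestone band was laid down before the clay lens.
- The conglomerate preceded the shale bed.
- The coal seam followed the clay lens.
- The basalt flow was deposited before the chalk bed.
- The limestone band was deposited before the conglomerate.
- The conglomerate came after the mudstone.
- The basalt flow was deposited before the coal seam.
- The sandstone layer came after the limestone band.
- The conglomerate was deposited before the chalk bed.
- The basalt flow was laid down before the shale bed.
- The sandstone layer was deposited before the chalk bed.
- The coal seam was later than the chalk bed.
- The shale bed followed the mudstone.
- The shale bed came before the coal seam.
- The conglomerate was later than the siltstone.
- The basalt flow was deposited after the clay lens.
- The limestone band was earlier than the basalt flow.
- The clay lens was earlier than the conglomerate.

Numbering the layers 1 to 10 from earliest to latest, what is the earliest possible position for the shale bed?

7

The basalt flow, the clay lens, the conglomerate, the limestone band, the mudstone, and the siltstone must all come before the shale bed — 6 forced predecessors.
Nothing else is forced ahead of the shale bed, so its earliest slot is position 6 + 1 = 7.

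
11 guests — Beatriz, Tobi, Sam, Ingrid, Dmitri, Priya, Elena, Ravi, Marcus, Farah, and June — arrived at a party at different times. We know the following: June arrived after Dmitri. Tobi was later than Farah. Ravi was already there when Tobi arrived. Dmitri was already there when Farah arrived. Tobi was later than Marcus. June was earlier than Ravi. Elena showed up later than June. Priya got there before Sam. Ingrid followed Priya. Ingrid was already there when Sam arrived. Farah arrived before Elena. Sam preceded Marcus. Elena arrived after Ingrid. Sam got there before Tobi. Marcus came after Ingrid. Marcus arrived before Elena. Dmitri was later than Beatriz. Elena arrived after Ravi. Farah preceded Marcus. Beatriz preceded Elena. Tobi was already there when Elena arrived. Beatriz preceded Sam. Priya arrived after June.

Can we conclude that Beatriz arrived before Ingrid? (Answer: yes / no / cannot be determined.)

yes

Chain the constraints: Beatriz → Dmitri → June → Priya → Ingrid. Each link is directly stated, so Beatriz comes before Ingrid.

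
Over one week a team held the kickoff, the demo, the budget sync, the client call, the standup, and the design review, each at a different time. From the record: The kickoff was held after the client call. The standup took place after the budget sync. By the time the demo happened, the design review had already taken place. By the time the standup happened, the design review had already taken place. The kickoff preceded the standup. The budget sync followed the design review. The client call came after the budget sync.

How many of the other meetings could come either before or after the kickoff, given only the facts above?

1

Forced before the kickoff: the budget sync, the client call, and the design review; forced after the kickoff: the standup.
That leaves the demo with no forced order relative to the kickoff — 1.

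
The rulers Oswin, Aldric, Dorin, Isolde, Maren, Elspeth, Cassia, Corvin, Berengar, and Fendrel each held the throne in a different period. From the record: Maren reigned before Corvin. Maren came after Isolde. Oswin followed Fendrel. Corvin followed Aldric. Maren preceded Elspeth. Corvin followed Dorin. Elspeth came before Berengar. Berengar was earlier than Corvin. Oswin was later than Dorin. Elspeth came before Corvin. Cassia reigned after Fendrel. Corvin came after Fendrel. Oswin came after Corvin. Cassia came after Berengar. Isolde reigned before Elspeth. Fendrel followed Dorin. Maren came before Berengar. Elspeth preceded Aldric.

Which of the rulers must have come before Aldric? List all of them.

Elspeth, Isolde, Maren

Directly stated before Aldric: Elspeth.
Isolde reaches Aldric via Isolde → Elspeth → Aldric.
Maren reaches Aldric via Maren → Elspeth → Aldric.
No chain forces Berengar (or any of the others) ahead of Aldric.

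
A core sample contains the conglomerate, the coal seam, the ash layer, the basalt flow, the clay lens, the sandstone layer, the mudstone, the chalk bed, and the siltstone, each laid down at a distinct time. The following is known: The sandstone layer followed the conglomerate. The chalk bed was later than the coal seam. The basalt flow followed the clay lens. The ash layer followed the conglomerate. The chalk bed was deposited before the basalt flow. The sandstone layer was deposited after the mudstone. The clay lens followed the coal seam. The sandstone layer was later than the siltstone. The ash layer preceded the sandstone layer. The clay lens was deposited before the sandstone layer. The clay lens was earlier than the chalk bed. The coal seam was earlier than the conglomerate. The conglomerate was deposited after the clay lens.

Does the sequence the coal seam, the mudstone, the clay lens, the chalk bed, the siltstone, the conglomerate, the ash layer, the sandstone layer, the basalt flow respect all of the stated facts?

Check each stated constraint against the proposed order — e.g. the clay lens is ahead of the basalt flow; the mudstone is ahead of the sandstone layer. Every pair is in the required order; nothing is violated.

yes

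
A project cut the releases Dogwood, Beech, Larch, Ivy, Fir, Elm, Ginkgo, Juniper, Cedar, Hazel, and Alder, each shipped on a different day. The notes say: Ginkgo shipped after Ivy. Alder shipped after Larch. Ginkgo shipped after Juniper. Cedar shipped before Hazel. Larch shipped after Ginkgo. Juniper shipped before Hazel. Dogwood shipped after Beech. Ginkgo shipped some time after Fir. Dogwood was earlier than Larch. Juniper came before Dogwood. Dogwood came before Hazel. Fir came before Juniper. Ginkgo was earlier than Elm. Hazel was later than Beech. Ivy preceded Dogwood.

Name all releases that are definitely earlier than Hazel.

Beech, Cedar, Dogwood, Fir, Ivy, Juniper

Directly stated before Hazel: Beech, Cedar, Dogwood, and Juniper.
Fir reaches Hazel via Fir → Juniper → Hazel.
Ivy reaches Hazel via Ivy → Dogwood → Hazel.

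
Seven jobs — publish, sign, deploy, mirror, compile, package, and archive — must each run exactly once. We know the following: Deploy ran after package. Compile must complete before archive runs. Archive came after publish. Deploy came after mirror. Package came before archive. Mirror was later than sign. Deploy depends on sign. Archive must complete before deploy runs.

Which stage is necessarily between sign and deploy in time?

mirror

Tracing the constraints gives sign → mirror → deploy, so mirror sits after sign and before deploy.
No other stage is forced both after sign and before deploy.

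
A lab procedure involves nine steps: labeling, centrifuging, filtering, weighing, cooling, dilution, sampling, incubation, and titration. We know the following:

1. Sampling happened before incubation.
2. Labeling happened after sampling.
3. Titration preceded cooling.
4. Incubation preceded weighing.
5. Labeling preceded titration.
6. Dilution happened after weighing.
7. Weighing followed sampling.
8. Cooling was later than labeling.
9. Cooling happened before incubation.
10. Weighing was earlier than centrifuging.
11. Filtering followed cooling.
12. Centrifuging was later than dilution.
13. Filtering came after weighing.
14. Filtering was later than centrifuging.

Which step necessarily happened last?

filtering

Every other step has a chain of constraints placing it before filtering, so filtering is last.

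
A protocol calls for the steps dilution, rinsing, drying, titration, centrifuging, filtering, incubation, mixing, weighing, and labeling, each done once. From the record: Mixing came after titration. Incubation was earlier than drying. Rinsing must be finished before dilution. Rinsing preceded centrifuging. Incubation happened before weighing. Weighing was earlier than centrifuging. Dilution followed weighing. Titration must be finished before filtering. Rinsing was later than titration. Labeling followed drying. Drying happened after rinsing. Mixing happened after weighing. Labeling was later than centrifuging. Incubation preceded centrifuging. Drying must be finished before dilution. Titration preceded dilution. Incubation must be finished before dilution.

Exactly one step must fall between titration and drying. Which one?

Tracing the constraints gives titration → rinsing → drying, so rinsing sits after titration and before drying.
No other step is forced both after titration and before drying.

rinsing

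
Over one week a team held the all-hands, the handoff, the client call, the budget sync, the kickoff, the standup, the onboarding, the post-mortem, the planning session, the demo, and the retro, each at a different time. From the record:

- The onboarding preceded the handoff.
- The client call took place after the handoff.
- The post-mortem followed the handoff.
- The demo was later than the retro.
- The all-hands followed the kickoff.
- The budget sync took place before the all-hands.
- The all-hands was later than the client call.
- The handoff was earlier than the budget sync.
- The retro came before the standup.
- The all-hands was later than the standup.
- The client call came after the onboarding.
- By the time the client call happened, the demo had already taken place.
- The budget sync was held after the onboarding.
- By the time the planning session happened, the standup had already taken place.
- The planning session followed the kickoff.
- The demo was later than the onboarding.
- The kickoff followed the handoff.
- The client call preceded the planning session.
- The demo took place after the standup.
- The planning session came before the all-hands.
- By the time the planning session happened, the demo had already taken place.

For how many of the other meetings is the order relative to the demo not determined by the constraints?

4

Forced before the demo: the onboarding, the retro, and the standup; forced after the demo: the all-hands, the client call, and the planning session.
That leaves the budget sync, the handoff, the kickoff, and the post-mortem with no forced order relative to the demo — 4.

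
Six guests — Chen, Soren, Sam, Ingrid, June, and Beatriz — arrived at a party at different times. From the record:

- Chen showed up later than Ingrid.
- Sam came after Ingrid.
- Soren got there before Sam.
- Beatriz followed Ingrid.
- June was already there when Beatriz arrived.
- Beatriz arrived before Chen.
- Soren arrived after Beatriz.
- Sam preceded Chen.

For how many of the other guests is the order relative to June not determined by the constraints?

1

Forced after June: Beatriz, Chen, Sam, and Soren.
That leaves Ingrid with no forced order relative to June — 1.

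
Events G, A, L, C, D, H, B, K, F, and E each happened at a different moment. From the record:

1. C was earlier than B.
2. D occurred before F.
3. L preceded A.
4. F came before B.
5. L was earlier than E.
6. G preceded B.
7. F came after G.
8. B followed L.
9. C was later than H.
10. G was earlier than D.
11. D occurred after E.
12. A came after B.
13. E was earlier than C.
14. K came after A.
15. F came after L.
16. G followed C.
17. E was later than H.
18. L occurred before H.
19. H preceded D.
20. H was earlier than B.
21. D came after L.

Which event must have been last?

Every other event has a chain of constraints placing it before K, so K is last.

K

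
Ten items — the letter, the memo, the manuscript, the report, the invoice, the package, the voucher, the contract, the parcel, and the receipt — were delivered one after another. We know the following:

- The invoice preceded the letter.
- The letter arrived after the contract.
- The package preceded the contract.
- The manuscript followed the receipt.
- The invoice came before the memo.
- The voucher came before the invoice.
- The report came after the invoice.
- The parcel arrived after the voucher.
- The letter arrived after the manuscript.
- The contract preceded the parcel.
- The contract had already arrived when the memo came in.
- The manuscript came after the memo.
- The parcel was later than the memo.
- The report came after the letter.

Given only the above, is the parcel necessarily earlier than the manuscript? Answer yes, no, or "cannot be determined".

cannot be determined

No chain of stated constraints runs from the parcel to the manuscript, and none runs from the manuscript to the parcel either.
So the relative order of the parcel and the manuscript is not fixed by the given facts.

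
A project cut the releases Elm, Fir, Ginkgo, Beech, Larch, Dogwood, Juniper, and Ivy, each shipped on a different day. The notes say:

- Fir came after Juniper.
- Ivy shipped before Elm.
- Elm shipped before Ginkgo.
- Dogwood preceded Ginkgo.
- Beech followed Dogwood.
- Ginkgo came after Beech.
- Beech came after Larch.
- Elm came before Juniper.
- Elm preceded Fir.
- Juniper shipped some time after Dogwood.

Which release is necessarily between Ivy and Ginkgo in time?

Elm

Tracing the constraints gives Ivy → Elm → Ginkgo, so Elm sits after Ivy and before Ginkgo.
No other release is forced both after Ivy and before Ginkgo.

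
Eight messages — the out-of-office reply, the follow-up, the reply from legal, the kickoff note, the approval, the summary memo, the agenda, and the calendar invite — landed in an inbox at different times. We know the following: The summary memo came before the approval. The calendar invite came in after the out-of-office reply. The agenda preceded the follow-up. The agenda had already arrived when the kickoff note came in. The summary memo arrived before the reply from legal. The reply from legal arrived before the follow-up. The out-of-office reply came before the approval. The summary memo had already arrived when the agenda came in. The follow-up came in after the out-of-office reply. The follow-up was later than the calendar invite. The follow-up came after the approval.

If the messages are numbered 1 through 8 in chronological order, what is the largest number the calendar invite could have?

The calendar invite must come before the follow-up — 1 message forced after it.
Everything else can be placed before the calendar invite in some valid order, so the calendar invite can sit as late as position 8 − 1 = 7.

7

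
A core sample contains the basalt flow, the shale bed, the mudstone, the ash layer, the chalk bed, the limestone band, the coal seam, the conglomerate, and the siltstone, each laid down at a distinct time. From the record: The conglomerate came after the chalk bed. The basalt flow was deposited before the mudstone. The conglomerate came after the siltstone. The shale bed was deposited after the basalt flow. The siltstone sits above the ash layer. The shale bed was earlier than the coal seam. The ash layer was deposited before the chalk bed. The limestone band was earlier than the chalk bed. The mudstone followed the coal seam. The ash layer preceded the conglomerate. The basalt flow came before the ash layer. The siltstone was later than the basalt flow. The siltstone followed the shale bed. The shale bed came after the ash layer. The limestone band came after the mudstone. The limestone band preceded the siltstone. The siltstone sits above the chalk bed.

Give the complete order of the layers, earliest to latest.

the basalt flow, the ash layer, the shale bed, the coal seam, the mudstone, the limestone band, the chalk bed, the siltstone, the conglomerate

The constraints fix every adjacent pair, so only one ordering works:
the basalt flow → the ash layer → the shale bed → the coal seam → the mudstone → the limestone band → the chalk bed → the siltstone → the conglomerate.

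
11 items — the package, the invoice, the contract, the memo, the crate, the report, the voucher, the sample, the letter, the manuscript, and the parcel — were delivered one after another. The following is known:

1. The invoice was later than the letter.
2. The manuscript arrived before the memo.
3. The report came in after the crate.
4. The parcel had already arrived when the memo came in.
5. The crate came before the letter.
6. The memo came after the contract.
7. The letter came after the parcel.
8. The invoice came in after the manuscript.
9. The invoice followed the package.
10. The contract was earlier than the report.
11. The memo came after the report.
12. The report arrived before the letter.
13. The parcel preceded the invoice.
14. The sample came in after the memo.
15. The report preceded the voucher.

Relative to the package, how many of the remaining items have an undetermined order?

Forced after the package: the invoice.
That leaves the contract, the crate, the letter, the manuscript, the memo, the parcel, the report, the sample, and the voucher with no forced order relative to the package — 9.

9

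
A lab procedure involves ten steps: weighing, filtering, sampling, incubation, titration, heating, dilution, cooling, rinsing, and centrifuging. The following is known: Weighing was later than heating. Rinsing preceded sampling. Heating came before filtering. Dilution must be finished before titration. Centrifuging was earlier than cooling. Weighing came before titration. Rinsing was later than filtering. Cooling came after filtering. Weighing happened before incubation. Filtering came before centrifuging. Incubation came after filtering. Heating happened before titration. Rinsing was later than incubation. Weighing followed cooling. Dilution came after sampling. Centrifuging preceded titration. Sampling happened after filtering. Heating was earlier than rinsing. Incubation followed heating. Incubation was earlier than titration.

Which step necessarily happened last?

Every other step has a chain of constraints placing it before titration, so titration is last.

titration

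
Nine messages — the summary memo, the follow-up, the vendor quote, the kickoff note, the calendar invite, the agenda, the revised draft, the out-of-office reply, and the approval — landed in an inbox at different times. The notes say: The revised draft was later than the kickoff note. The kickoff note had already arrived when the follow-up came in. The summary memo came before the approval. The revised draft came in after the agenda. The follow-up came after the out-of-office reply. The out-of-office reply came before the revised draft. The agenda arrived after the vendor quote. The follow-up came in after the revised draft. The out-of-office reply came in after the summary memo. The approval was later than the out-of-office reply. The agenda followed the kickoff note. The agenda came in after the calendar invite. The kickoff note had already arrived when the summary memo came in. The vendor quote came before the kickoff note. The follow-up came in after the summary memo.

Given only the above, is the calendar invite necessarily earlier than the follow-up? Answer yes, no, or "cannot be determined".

Chain the constraints: the calendar invite → the agenda → the revised draft → the follow-up. Each link is directly stated, so the calendar invite comes before the follow-up.

yes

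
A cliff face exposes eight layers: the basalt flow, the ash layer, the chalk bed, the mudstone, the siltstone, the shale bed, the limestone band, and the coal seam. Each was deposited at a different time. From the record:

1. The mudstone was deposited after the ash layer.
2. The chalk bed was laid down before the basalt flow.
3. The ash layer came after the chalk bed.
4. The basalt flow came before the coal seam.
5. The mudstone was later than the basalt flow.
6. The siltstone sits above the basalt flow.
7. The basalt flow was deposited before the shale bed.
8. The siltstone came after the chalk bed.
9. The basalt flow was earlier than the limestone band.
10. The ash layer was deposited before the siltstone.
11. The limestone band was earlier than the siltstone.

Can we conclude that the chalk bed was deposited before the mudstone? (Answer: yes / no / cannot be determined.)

yes

Chain the constraints: the chalk bed → the basalt flow → the mudstone. Each link is directly stated, so the chalk bed comes before the mudstone.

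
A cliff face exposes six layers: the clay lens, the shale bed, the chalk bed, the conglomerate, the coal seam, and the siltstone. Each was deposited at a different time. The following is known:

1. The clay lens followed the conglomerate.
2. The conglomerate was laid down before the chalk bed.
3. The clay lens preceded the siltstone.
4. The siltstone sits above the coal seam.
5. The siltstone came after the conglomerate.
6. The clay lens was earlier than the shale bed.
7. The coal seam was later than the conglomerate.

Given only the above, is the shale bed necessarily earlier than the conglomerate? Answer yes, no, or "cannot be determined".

no

Tracing the constraints gives the conglomerate → the clay lens → the shale bed, so the conglomerate must come before the shale bed.
That means the shale bed cannot be before the conglomerate.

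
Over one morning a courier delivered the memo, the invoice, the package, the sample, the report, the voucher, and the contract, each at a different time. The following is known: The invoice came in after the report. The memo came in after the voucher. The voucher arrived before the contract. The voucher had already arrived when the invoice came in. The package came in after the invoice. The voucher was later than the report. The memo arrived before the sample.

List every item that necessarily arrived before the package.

Directly stated before the package: the invoice.
The report reaches the package via the report → the invoice → the package.
The voucher reaches the package via the voucher → the invoice → the package.
No chain forces the memo (or any of the others) ahead of the package.

the invoice, the report, the voucher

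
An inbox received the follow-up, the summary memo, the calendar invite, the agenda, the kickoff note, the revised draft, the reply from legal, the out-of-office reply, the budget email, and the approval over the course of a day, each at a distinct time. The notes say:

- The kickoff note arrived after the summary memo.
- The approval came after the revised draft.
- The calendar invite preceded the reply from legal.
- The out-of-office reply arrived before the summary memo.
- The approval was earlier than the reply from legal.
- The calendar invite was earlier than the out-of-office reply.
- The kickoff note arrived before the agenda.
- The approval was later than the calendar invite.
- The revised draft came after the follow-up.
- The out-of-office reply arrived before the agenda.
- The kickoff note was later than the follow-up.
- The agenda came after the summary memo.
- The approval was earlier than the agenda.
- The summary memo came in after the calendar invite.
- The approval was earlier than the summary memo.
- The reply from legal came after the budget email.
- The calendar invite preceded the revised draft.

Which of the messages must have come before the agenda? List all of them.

the approval, the calendar invite, the follow-up, the kickoff note, the out-of-office reply, the revised draft, the summary memo

Directly stated before the agenda: the approval, the kickoff note, the out-of-office reply, and the summary memo.
The calendar invite reaches the agenda via the calendar invite → the out-of-office reply → the agenda.
The follow-up reaches the agenda via the follow-up → the kickoff note → the agenda.
The revised draft reaches the agenda via the revised draft → the approval → the agenda.
No chain forces the reply from legal (or any of the others) ahead of the agenda.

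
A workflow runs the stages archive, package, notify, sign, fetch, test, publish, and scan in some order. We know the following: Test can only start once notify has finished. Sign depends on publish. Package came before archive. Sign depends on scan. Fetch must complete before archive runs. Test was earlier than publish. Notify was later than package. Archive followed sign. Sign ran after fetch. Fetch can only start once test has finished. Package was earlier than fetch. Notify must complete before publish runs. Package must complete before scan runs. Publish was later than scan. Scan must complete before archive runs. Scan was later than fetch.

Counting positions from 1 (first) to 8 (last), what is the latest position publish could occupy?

6

Publish must come before archive and sign — 2 stages forced after it.
Everything else can be placed before publish in some valid order, so publish can sit as late as position 8 − 2 = 6.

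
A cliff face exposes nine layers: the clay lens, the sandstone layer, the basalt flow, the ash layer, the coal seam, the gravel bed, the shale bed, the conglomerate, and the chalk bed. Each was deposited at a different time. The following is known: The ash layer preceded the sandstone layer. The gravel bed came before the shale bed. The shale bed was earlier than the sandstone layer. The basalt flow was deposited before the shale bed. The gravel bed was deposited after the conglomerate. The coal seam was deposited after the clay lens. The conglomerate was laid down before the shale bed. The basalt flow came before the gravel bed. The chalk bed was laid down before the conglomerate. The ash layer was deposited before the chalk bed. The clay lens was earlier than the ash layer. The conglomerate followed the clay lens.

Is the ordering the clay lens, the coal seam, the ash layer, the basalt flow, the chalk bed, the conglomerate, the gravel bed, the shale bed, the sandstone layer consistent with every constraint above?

Check each stated constraint against the proposed order — e.g. the clay lens is ahead of the conglomerate; the ash layer is ahead of the sandstone layer. Every pair is in the required order; nothing is violated.

yes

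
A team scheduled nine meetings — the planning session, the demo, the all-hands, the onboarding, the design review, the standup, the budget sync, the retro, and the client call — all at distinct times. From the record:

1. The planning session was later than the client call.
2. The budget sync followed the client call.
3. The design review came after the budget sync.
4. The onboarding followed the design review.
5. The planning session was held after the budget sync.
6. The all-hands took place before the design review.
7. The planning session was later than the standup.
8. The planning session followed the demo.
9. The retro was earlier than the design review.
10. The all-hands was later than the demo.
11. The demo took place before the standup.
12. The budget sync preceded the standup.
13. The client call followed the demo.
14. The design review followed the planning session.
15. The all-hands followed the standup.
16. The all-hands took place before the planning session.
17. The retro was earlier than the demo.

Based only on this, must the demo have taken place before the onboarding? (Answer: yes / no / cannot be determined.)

yes

Chain the constraints: the demo → the planning session → the design review → the onboarding. Each link is directly stated, so the demo comes before the onboarding.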